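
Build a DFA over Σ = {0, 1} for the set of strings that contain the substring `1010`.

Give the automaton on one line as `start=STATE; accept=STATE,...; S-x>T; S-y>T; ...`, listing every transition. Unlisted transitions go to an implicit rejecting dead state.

start=q0; accept=q4; q0-0>q0; q0-1>q1; q1-0>q2; q1-1>q1; q2-0>q0; q2-1>q3; q3-0>q4; q3-1>q1; q4-0>q4; q4-1>q4

States q0..q3 record the length of the longest prefix of `1010` that matches the current input suffix. Reaching q4 means `1010` has been seen, and we stay there forever. Accept from q4.
5 states suffice.
        0   1  
>  q0   q0  q1 
   q1   q2  q1 
   q2   q0  q3 
   q3   q4  q1 
 * q4   q4  q4 
(> = start, * = accepting)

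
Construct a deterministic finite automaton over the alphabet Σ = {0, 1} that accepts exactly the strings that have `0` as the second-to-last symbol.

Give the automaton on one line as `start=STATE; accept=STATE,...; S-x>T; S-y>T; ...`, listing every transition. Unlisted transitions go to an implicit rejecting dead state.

Because acceptance depends on a position counted from the end, the machine has to buffer the most recent 2 symbols. Make each state the string of the last up-to-2 symbols read; on input `x` shift the window left and append `x`. Accept when the buffered window has length 2 and begins with `0`.
        0   1  
>  s0   s1  s2 
   s1   s3  s4 
   s2   s5  s6 
 * s3   s3  s4 
 * s4   s5  s6 
   s5   s3  s4 
   s6   s5  s6 
(> = start, * = accepting)

start=s0; accept=s3,s4; s0-0>s1; s0-1>s2; s1-0>s3; s1-1>s4; s2-0>s5; s2-1>s6; s3-0>s3; s3-1>s4; s4-0>s5; s4-1>s6; s5-0>s3; s5-1>s4; s6-0>s5; s6-1>s6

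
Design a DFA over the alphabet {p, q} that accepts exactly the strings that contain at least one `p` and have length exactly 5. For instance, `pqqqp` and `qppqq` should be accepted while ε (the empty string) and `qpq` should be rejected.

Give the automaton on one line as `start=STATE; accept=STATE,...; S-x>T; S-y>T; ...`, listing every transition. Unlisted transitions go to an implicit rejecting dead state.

start=s0; accept=s9; s0-p>s1; s0-q>s2; s1-p>s3; s1-q>s3; s2-p>s3; s2-q>s4; s3-p>s5; s3-q>s5; s4-p>s5; s4-q>s6; s5-p>s7; s5-q>s7; s6-p>s7; s6-q>s8; s7-p>s9; s7-q>s9; s8-p>s9; s8-q>s10; s9-p>s10; s9-q>s10; s10-p>s10; s10-q>s10

Handle the two conditions separately and then intersect. One (3 states) tracks the count of `p`s, saturating at 2; the other (7 states) tracks the input length, saturating at 6. Each combined state is a pair, one component from each; accept when both components accept. Equivalent product states are then merged.
11 states suffice.
          p    q  
>  s0     s1   s2 
   s1     s3   s3 
   s2     s3   s4 
   s3     s5   s5 
   s4     s5   s6 
   s5     s7   s7 
   s6     s7   s8 
   s7     s9   s9 
   s8     s9  s10 
 * s9    s10  s10 
   s10   s10  s10 
(> = start, * = accepting)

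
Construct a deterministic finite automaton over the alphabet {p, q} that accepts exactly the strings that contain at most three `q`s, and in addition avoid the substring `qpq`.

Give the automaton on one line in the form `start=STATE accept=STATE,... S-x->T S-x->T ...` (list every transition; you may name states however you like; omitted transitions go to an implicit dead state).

start=A accept=A,B,C,D,E,G,H,I A-p->A A-q->B B-p->C B-q->D C-p->E C-q->F D-p->G D-q->H E-p->E E-q->D F-p->F F-q->F G-p->I G-q->F H-p->H H-q->F I-p->I I-q->H

Handle the two conditions separately and then intersect. One (5 states) tracks the count of `q`s, saturating at 4; the other (4 states) tracks partial matches of the forbidden pattern `qpq`. Each combined state is a pair, one component from each; accept when both components accept. Minimizing collapses redundant product states.
9 states suffice.
       p  q 
>* A   A  B 
 * B   C  D 
 * C   E  F 
 * D   G  H 
 * E   E  D 
   F   F  F 
 * G   I  F 
 * H   H  F 
 * I   I  H 
(> = start, * = accepting)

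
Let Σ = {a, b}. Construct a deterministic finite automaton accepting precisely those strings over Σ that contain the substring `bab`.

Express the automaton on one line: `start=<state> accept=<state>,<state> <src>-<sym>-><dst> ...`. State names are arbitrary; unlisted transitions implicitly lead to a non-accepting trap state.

Track how much of `bab` has been matched so far: state q0 is no progress, q3 is the absorbing accept state reached once `bab` has occurred. Intermediate states record partial matches; on a mismatch, fall back to the longest reusable overlap.
4 states suffice.
        a   b  
>  q0   q0  q1 
   q1   q2  q1 
   q2   q0  q3 
 * q3   q3  q3 
(> = start, * = accepting)

start=q0 accept=q3 q0-a->q0 q0-b->q1 q1-a->q2 q1-b->q1 q2-a->q0 q2-b->q3 q3-a->q3 q3-b->q3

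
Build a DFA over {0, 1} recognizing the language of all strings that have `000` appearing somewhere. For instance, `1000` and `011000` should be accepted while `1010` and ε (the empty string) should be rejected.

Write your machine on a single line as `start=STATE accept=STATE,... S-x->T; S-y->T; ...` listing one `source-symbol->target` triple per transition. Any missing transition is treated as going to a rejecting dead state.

start=q0; accept=q3; q0-0->q1; q0-1->q0; q1-0->q2; q1-1->q0; q2-0->q3; q2-1->q0; q3-0->q3; q3-1->q3

Track how much of `000` has been matched so far: state q0 is no progress, q3 is the absorbing accept state reached once `000` has occurred. Intermediate states record partial matches; on a mismatch, fall back to the longest reusable overlap.
4 states suffice.
        0   1  
>  q0   q1  q0 
   q1   q2  q0 
   q2   q3  q0 
 * q3   q3  q3 
(> = start, * = accepting)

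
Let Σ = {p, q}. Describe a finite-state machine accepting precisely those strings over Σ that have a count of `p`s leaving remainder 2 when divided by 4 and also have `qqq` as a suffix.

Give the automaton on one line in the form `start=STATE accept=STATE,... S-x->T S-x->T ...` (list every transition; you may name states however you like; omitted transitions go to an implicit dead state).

start=s0 accept=s6 s0-p->s1 s0-q->s0 s1-p->s2 s1-q->s1 s2-p->s3 s2-q->s4 s3-p->s0 s3-q->s3 s4-p->s3 s4-q->s5 s5-p->s3 s5-q->s6 s6-p->s3 s6-q->s6

Handle the two conditions separately and then intersect. The first has 4 states tracking the count of `p`s modulo 4; the second has 4 states tracking how much of the suffix `qqq` has currently been matched. A product state is a pair (one from each), accepting exactly when both do. Minimizing collapses redundant product states.
7 states suffice.
        p   q  
>  s0   s1  s0 
   s1   s2  s1 
   s2   s3  s4 
   s3   s0  s3 
   s4   s3  s5 
   s5   s3  s6 
 * s6   s3  s6 
(> = start, * = accepting)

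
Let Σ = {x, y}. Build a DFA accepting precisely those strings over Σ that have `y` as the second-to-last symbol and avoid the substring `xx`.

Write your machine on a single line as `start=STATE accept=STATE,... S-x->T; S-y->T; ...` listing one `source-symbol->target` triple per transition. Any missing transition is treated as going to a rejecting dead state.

Run two small machines in parallel and take their product. The first has 7 states tracking the last 2 symbols read; the second has 3 states tracking partial matches of the forbidden pattern `xx`. A product state is a pair (one from each), accepting exactly when both do. Minimizing collapses redundant product states.
A 6-state machine:
       x  y 
>  A   B  C 
   B   D  C 
   C   E  F 
   D   D  D 
 * E   D  C 
 * F   E  F 
(> = start, * = accepting)

start=A; accept=E,F; A-x->B; A-y->C; B-x->D; B-y->C; C-x->E; C-y->F; D-x->D; D-y->D; E-x->D; E-y->C; F-x->E; F-y->F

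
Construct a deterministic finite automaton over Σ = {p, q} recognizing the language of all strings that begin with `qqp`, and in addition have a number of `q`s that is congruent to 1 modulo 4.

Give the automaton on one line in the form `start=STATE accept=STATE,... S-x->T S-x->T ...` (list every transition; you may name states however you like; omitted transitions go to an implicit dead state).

start=S0 accept=S7 S0-p->S1 S0-q->S2 S1-p->S1 S1-q->S1 S2-p->S1 S2-q->S3 S3-p->S4 S3-q->S1 S4-p->S4 S4-q->S5 S5-p->S5 S5-q->S6 S6-p->S6 S6-q->S7 S7-p->S7 S7-q->S4

Handle the two conditions separately and then intersect. The first has 5 states tracking whether the input so far still matches the prefix `qqp`; the second has 4 states tracking the count of `q`s modulo 4. A product state is a pair (one from each), accepting exactly when both do. Minimizing collapses redundant product states.
With 8 states:
        p   q  
>  S0   S1  S2 
   S1   S1  S1 
   S2   S1  S3 
   S3   S4  S1 
   S4   S4  S5 
   S5   S5  S6 
   S6   S6  S7 
 * S7   S7  S4 
(> = start, * = accepting)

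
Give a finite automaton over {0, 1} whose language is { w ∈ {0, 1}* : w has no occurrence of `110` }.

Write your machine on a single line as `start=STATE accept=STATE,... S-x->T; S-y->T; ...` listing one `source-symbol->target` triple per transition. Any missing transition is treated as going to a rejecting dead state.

Track partial matches of the forbidden pattern `110`. State q3 is a dead state reached once `110` has occurred; every other state accepts. q0 means no part of `110` is currently matched.
        0   1  
>* q0   q0  q1 
 * q1   q0  q2 
 * q2   q3  q2 
   q3   q3  q3 
(> = start, * = accepting)

start=q0; accept=q0,q1,q2; q0-0->q0; q0-1->q1; q1-0->q0; q1-1->q2; q2-0->q3; q2-1->q2; q3-0->q3; q3-1->q3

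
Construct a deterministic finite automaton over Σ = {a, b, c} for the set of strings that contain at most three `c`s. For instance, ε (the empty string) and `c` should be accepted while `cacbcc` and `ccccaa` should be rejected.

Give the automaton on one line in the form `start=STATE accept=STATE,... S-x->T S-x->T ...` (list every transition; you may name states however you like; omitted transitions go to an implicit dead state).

start=q0 accept=q0,q1,q2,q3 q0-a->q0 q0-b->q0 q0-c->q1 q1-a->q1 q1-b->q1 q1-c->q2 q2-a->q2 q2-b->q2 q2-c->q3 q3-a->q3 q3-b->q3 q3-c->q4 q4-a->q4 q4-b->q4 q4-c->q4

Count `c`s, saturating at 4: states q0 through q3 mean 0 through 3 `c`s seen; q4 means more than 3. Each `c` increments (capped at q4); other symbols loop. Accept from {q0, q1, q2, q3}.
        a   b   c  
>* q0   q0  q0  q1 
 * q1   q1  q1  q2 
 * q2   q2  q2  q3 
 * q3   q3  q3  q4 
   q4   q4  q4  q4 
(> = start, * = accepting)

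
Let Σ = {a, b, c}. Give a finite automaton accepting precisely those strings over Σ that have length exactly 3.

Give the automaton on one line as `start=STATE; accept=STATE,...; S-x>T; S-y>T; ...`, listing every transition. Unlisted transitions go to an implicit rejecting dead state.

Count input length up to 4: every symbol moves from S0 toward S4, which means 'more than 3' and absorbs. Accept from {S3}.
With 5 states:
        a   b   c  
>  S0   S1  S1  S1 
   S1   S2  S2  S2 
   S2   S3  S3  S3 
 * S3   S4  S4  S4 
   S4   S4  S4  S4 
(> = start, * = accepting)

start=S0; accept=S3; S0-a>S1; S0-b>S1; S0-c>S1; S1-a>S2; S1-b>S2; S1-c>S2; S2-a>S3; S2-b>S3; S2-c>S3; S3-a>S4; S3-b>S4; S3-c>S4; S4-a>S4; S4-b>S4; S4-c>S4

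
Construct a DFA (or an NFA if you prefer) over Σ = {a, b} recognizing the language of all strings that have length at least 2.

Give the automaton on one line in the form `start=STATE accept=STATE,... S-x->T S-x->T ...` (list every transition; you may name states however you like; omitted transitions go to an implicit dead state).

Count input length up to 3: every symbol moves from q0 toward q3, which means 'more than 2' and absorbs. Accept from {q2, q3}.
With 4 states:
        a   b  
>  q0   q1  q1 
   q1   q2  q2 
 * q2   q3  q3 
 * q3   q3  q3 
(> = start, * = accepting)

start=q0 accept=q2,q3 q0-a->q1 q0-b->q1 q1-a->q2 q1-b->q2 q2-a->q3 q2-b->q3 q3-a->q3 q3-b->q3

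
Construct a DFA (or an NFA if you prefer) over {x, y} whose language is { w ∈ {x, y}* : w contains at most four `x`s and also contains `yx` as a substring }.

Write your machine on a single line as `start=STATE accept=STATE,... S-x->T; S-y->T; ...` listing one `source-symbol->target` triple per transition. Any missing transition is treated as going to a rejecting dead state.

start=s0; accept=s5,s8,s11,s14; s0-x->s1; s0-y->s2; s1-x->s3; s1-y->s4; s2-x->s5; s2-y->s2; s3-x->s6; s3-y->s7; s4-x->s8; s4-y->s4; s5-x->s8; s5-y->s5; s6-x->s9; s6-y->s10; s7-x->s11; s7-y->s7; s8-x->s11; s8-y->s8; s9-x->s12; s9-y->s13; s10-x->s14; s10-y->s10; s11-x->s14; s11-y->s11; s12-x->s12; s12-y->s15; s13-x->s16; s13-y->s13; s14-x->s16; s14-y->s14; s15-x->s16; s15-y->s15; s16-x->s16; s16-y->s16

Handle the two conditions separately and then intersect. One (6 states) tracks the count of `x`s, saturating at 5; the other (3 states) tracks whether and how much of `yx` has been seen. Each combined state is a pair, one component from each; accept when both components accept.
A 17-state machine:
          x    y  
>  s0     s1   s2 
   s1     s3   s4 
   s2     s5   s2 
   s3     s6   s7 
   s4     s8   s4 
 * s5     s8   s5 
   s6     s9  s10 
   s7    s11   s7 
 * s8    s11   s8 
   s9    s12  s13 
   s10   s14  s10 
 * s11   s14  s11 
   s12   s12  s15 
   s13   s16  s13 
 * s14   s16  s14 
   s15   s16  s15 
   s16   s16  s16 
(> = start, * = accepting)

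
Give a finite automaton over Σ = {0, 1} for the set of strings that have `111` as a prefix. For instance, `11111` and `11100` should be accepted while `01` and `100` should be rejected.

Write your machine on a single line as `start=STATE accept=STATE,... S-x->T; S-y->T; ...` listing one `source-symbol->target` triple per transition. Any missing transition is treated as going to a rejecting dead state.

Check the first 3 symbols one by one: q0 through q2 record how many have matched `111` so far; any wrong symbol goes to the dead state q4. After all 3 match we enter the accepting sink q3.
A 5-state machine:
        0   1  
>  q0   q4  q1 
   q1   q4  q2 
   q2   q4  q3 
 * q3   q3  q3 
   q4   q4  q4 
(> = start, * = accepting)

start=q0; accept=q3; q0-0->q4; q0-1->q1; q1-0->q4; q1-1->q2; q2-0->q4; q2-1->q3; q3-0->q3; q3-1->q3; q4-0->q4; q4-1->q4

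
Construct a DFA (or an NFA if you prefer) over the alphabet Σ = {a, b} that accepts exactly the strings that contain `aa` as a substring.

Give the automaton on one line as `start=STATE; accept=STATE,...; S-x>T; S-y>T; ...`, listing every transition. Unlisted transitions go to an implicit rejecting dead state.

Track how much of `aa` has been matched so far: state q0 is no progress, q2 is the absorbing accept state reached once `aa` has occurred. Intermediate states record partial matches; on a mismatch, fall back to the longest reusable overlap.
A 3-state machine:
        a   b  
>  q0   q1  q0 
   q1   q2  q0 
 * q2   q2  q2 
(> = start, * = accepting)

start=q0; accept=q2; q0-a>q1; q0-b>q0; q1-a>q2; q1-b>q0; q2-a>q2; q2-b>q2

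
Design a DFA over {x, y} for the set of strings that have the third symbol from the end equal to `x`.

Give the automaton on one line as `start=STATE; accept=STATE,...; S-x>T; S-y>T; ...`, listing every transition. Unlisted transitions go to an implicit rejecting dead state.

start=s0; accept=s7,s8,s9,s10; s0-x>s1; s0-y>s2; s1-x>s3; s1-y>s4; s2-x>s5; s2-y>s6; s3-x>s7; s3-y>s8; s4-x>s9; s4-y>s10; s5-x>s11; s5-y>s12; s6-x>s13; s6-y>s14; s7-x>s7; s7-y>s8; s8-x>s9; s8-y>s10; s9-x>s11; s9-y>s12; s10-x>s13; s10-y>s14; s11-x>s7; s11-y>s8; s12-x>s9; s12-y>s10; s13-x>s11; s13-y>s12; s14-x>s13; s14-y>s14

Because acceptance depends on a position counted from the end, the machine has to buffer the most recent 3 symbols. Make each state the string of the last up-to-3 symbols read; on input `x` shift the window left and append `x`. Accept when the buffered window has length 3 and begins with `x`.
          x    y  
>  s0     s1   s2 
   s1     s3   s4 
   s2     s5   s6 
   s3     s7   s8 
   s4     s9  s10 
   s5    s11  s12 
   s6    s13  s14 
 * s7     s7   s8 
 * s8     s9  s10 
 * s9    s11  s12 
 * s10   s13  s14 
   s11    s7   s8 
   s12    s9  s10 
   s13   s11  s12 
   s14   s13  s14 
(> = start, * = accepting)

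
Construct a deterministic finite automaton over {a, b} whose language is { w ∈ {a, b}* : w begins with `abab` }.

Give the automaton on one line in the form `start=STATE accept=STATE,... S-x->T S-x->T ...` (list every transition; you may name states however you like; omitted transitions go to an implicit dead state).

Walk along `abab` while the input agrees: from s0 take `a` to s1, and so on. Any deviation drops to the rejecting sink s5. Once s4 is reached the prefix is confirmed and every continuation is accepted.
With 6 states:
        a   b  
>  s0   s1  s5 
   s1   s5  s2 
   s2   s3  s5 
   s3   s5  s4 
 * s4   s4  s4 
   s5   s5  s5 
(> = start, * = accepting)

start=s0 accept=s4 s0-a->s1 s0-b->s5 s1-a->s5 s1-b->s2 s2-a->s3 s2-b->s5 s3-a->s5 s3-b->s4 s4-a->s4 s4-b->s4 s5-a->s5 s5-b->s5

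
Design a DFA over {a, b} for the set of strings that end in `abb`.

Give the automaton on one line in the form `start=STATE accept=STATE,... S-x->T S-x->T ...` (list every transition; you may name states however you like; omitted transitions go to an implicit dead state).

Remember how much of `abb` the current input suffix matches. State q0 means no match yet; q1 means the last symbol is `a`; q2 means the last 2 symbols are `ab`; q3 means the last 3 symbols are `abb`. Only q3 accepts. On a mismatch, fall back to the longest proper suffix that is still a prefix of `abb`.
A 4-state machine:
        a   b  
>  q0   q1  q0 
   q1   q1  q2 
   q2   q1  q3 
 * q3   q1  q0 
(> = start, * = accepting)

start=q0 accept=q3 q0-a->q1 q0-b->q0 q1-a->q1 q1-b->q2 q2-a->q1 q2-b->q3 q3-a->q1 q3-b->q0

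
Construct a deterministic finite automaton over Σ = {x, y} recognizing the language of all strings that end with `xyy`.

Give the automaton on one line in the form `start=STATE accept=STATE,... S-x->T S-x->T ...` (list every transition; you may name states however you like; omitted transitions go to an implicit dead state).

Let each state record the length of the longest suffix of the input read so far that is also a prefix of `xyy`. B means the last symbol is `x`; C means the last 2 symbols are `xy`; D means the last 3 symbols are `xyy`. Accept only at D, where the string currently ends in `xyy`.
With 4 states:
       x  y 
>  A   B  A 
   B   B  C 
   C   B  D 
 * D   B  A 
(> = start, * = accepting)

start=A accept=D A-x->B A-y->A B-x->B B-y->C C-x->B C-y->D D-x->B D-y->A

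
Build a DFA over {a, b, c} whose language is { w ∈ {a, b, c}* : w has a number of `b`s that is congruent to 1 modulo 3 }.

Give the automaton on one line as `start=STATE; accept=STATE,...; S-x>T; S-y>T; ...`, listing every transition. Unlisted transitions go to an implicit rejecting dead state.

start=q0; accept=q1; q0-a>q0; q0-b>q1; q0-c>q0; q1-a>q1; q1-b>q2; q1-c>q1; q2-a>q2; q2-b>q0; q2-c>q2

The only thing that matters is how many `b`s have appeared, reduced mod 3. Use one state per residue: q0 for 0, …, q2 for 2. Reading `b` moves to the next residue; anything else stays put. q1 is accepting.
        a   b   c  
>  q0   q0  q1  q0 
 * q1   q1  q2  q1 
   q2   q2  q0  q2 
(> = start, * = accepting)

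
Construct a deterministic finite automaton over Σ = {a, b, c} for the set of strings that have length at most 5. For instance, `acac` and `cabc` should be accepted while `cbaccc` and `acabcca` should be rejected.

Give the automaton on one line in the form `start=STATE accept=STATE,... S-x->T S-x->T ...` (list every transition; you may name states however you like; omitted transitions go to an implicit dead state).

We only need to distinguish lengths 0, 1, …, 5, and '>5'. Chain s0 → s1 → s2 → s3 → s4 → s5 → s6 on every symbol, with s6 looping. Accepting states: {s0, s1, s2, s3, s4, s5}.
A 7-state machine:
        a   b   c  
>* s0   s1  s1  s1 
 * s1   s2  s2  s2 
 * s2   s3  s3  s3 
 * s3   s4  s4  s4 
 * s4   s5  s5  s5 
 * s5   s6  s6  s6 
   s6   s6  s6  s6 
(> = start, * = accepting)

start=s0 accept=s0,s1,s2,s3,s4,s5 s0-a->s1 s0-b->s1 s0-c->s1 s1-a->s2 s1-b->s2 s1-c->s2 s2-a->s3 s2-b->s3 s2-c->s3 s3-a->s4 s3-b->s4 s3-c->s4 s4-a->s5 s4-b->s5 s4-c->s5 s5-a->s6 s5-b->s6 s5-c->s6 s6-a->s6 s6-b->s6 s6-c->s6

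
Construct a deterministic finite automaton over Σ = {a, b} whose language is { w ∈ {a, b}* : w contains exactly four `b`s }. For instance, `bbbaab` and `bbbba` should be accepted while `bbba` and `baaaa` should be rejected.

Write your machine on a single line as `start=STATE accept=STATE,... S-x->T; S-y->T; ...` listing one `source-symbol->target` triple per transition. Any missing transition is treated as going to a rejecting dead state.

Count `b`s, saturating at 5: states q0 through q4 mean 0 through 4 `b`s seen; q5 means more than 4. Each `b` increments (capped at q5); other symbols loop. Accept from {q4}.
        a   b  
>  q0   q0  q1 
   q1   q1  q2 
   q2   q2  q3 
   q3   q3  q4 
 * q4   q4  q5 
   q5   q5  q5 
(> = start, * = accepting)

start=q0; accept=q4; q0-a->q0; q0-b->q1; q1-a->q1; q1-b->q2; q2-a->q2; q2-b->q3; q3-a->q3; q3-b->q4; q4-a->q4; q4-b->q5; q5-a->q5; q5-b->q5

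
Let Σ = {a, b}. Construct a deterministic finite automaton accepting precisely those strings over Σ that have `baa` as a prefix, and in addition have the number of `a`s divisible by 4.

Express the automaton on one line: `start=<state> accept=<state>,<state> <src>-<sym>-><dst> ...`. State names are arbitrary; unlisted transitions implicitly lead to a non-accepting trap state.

start=S0 accept=S9 S0-a->S1 S0-b->S2 S1-a->S3 S1-b->S1 S2-a->S4 S2-b->S5 S3-a->S6 S3-b->S3 S4-a->S7 S4-b->S1 S5-a->S1 S5-b->S5 S6-a->S5 S6-b->S6 S7-a->S8 S7-b->S7 S8-a->S9 S8-b->S8 S9-a->S10 S9-b->S9 S10-a->S7 S10-b->S10

Handle the two conditions separately and then intersect. One (5 states) tracks whether the input so far still matches the prefix `baa`; the other (4 states) tracks the count of `a`s modulo 4. Each combined state is a pair, one component from each; accept when both components accept.
          a    b  
>  S0     S1   S2 
   S1     S3   S1 
   S2     S4   S5 
   S3     S6   S3 
   S4     S7   S1 
   S5     S1   S5 
   S6     S5   S6 
   S7     S8   S7 
   S8     S9   S8 
 * S9    S10   S9 
   S10    S7  S10 
(> = start, * = accepting)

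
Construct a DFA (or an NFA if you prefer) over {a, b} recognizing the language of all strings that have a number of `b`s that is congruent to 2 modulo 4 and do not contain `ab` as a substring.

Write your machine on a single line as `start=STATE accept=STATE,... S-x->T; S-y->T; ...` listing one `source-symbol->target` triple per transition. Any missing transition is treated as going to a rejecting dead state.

start=S0; accept=S3,S4; S0-a->S1; S0-b->S2; S1-a->S1; S1-b->S1; S2-a->S1; S2-b->S3; S3-a->S4; S3-b->S5; S4-a->S4; S4-b->S1; S5-a->S1; S5-b->S0

Run two small machines in parallel and take their product. The first has 4 states tracking the count of `b`s modulo 4; the second has 3 states tracking partial matches of the forbidden pattern `ab`. A product state is a pair (one from each), accepting exactly when both do. Equivalent product states are then merged.
6 states suffice.
        a   b  
>  S0   S1  S2 
   S1   S1  S1 
   S2   S1  S3 
 * S3   S4  S5 
 * S4   S4  S1 
   S5   S1  S0 
(> = start, * = accepting)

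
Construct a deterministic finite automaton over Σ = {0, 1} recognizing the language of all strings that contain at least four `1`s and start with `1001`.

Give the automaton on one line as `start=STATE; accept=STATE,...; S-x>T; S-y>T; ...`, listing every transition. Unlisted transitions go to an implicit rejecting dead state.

start=s0; accept=s7; s0-0>s1; s0-1>s2; s1-0>s1; s1-1>s1; s2-0>s3; s2-1>s1; s3-0>s4; s3-1>s1; s4-0>s1; s4-1>s5; s5-0>s5; s5-1>s6; s6-0>s6; s6-1>s7; s7-0>s7; s7-1>s7

Handle the two conditions separately and then intersect. One (6 states) tracks the count of `1`s, saturating at 5; the other (6 states) tracks whether the input so far still matches the prefix `1001`. Each combined state is a pair, one component from each; accept when both components accept. Equivalent product states are then merged.
An 8-state machine:
        0   1  
>  s0   s1  s2 
   s1   s1  s1 
   s2   s3  s1 
   s3   s4  s1 
   s4   s1  s5 
   s5   s5  s6 
   s6   s6  s7 
 * s7   s7  s7 
(> = start, * = accepting)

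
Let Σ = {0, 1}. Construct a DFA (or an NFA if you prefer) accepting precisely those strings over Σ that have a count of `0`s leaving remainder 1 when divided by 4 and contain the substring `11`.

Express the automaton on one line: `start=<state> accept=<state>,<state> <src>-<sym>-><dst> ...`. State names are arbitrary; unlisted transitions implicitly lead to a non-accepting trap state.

start=S0 accept=S8 S0-0->S1 S0-1->S2 S1-0->S3 S1-1->S4 S2-0->S1 S2-1->S5 S3-0->S6 S3-1->S7 S4-0->S3 S4-1->S8 S5-0->S8 S5-1->S5 S6-0->S0 S6-1->S9 S7-0->S6 S7-1->S10 S8-0->S10 S8-1->S8 S9-0->S0 S9-1->S11 S10-0->S11 S10-1->S10 S11-0->S5 S11-1->S11

Build one automaton per condition and run them in lockstep. The first has 4 states tracking the count of `0`s modulo 4; the second has 3 states tracking whether and how much of `11` has been seen. A product state is a pair (one from each), accepting exactly when both do.
With 12 states:
          0    1  
>  S0     S1   S2 
   S1     S3   S4 
   S2     S1   S5 
   S3     S6   S7 
   S4     S3   S8 
   S5     S8   S5 
   S6     S0   S9 
   S7     S6  S10 
 * S8    S10   S8 
   S9     S0  S11 
   S10   S11  S10 
   S11    S5  S11 
(> = start, * = accepting)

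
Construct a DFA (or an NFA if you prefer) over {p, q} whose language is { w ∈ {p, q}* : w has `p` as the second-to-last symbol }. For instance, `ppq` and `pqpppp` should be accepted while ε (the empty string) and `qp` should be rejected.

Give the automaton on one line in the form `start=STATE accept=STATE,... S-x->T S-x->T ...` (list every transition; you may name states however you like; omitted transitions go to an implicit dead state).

start=A accept=D,E A-p->B A-q->C B-p->D B-q->E C-p->F C-q->G D-p->D D-q->E E-p->F E-q->G F-p->D F-q->E G-p->F G-q->G

Because acceptance depends on a position counted from the end, the machine has to buffer the most recent 2 symbols. Make each state the string of the last up-to-2 symbols read; on input `x` shift the window left and append `x`. Accept when the buffered window has length 2 and begins with `p`.
A 7-state machine:
       p  q 
>  A   B  C 
   B   D  E 
   C   F  G 
 * D   D  E 
 * E   F  G 
   F   D  E 
   G   F  G 
(> = start, * = accepting)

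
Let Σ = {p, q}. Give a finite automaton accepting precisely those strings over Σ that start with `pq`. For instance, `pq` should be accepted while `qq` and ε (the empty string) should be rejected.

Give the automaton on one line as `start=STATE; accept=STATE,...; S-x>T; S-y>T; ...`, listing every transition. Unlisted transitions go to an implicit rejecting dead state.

start=S0; accept=S2; S0-p>S1; S0-q>S3; S1-p>S3; S1-q>S2; S2-p>S2; S2-q>S2; S3-p>S3; S3-q>S3

Walk along `pq` while the input agrees: from S0 take `p` to S1, and so on. Any deviation drops to the rejecting sink S3. Once S2 is reached the prefix is confirmed and every continuation is accepted.
4 states suffice.
        p   q  
>  S0   S1  S3 
   S1   S3  S2 
 * S2   S2  S2 
   S3   S3  S3 
(> = start, * = accepting)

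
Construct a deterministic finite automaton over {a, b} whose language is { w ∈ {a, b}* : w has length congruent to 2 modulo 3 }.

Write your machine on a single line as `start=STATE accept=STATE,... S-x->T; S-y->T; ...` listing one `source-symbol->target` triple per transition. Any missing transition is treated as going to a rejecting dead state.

start=s0; accept=s2; s0-a->s1; s0-b->s1; s1-a->s2; s1-b->s2; s2-a->s0; s2-b->s0

Count input length modulo 3: every symbol advances one step around the cycle s0 → s1 → s2 → s0. Accept at s2.
3 states suffice.
        a   b  
>  s0   s1  s1 
   s1   s2  s2 
 * s2   s0  s0 
(> = start, * = accepting)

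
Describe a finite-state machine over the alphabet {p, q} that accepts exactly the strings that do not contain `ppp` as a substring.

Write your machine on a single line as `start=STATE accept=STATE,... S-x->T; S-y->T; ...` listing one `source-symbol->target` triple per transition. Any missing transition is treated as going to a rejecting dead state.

Track partial matches of the forbidden pattern `ppp`. State s3 is a dead state reached once `ppp` has occurred; every other state accepts. s0 means no part of `ppp` is currently matched.
With 4 states:
        p   q  
>* s0   s1  s0 
 * s1   s2  s0 
 * s2   s3  s0 
   s3   s3  s3 
(> = start, * = accepting)

start=s0; accept=s0,s1,s2; s0-p->s1; s0-q->s0; s1-p->s2; s1-q->s0; s2-p->s3; s2-q->s0; s3-p->s3; s3-q->s3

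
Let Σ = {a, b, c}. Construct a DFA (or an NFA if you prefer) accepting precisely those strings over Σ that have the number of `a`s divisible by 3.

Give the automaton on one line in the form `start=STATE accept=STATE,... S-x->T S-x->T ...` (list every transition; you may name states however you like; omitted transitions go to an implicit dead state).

start=q0 accept=q0 q0-a->q1 q0-b->q0 q0-c->q0 q1-a->q2 q1-b->q1 q1-c->q1 q2-a->q0 q2-b->q2 q2-c->q2

The only thing that matters is how many `a`s have appeared, reduced mod 3. Use one state per residue: q0 for 0, …, q2 for 2. Reading `a` moves to the next residue; anything else stays put. q0 is accepting.
3 states suffice.
        a   b   c  
>* q0   q1  q0  q0 
   q1   q2  q1  q1 
   q2   q0  q2  q2 
(> = start, * = accepting)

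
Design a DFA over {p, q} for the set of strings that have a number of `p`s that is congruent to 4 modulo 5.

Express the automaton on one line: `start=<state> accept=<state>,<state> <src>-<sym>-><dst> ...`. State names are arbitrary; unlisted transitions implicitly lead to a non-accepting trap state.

start=S0 accept=S4 S0-p->S1 S0-q->S0 S1-p->S2 S1-q->S1 S2-p->S3 S2-q->S2 S3-p->S4 S3-q->S3 S4-p->S0 S4-q->S4

The only thing that matters is how many `p`s have appeared, reduced mod 5. Use one state per residue: S0 for 0, …, S4 for 4. Reading `p` moves to the next residue; anything else stays put. S4 is accepting.
5 states suffice.
        p   q  
>  S0   S1  S0 
   S1   S2  S1 
   S2   S3  S2 
   S3   S4  S3 
 * S4   S0  S4 
(> = start, * = accepting)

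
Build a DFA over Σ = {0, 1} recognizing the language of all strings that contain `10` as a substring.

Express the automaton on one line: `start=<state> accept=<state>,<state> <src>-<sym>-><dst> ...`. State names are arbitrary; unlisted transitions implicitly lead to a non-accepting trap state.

States q0..q1 record the length of the longest prefix of `10` that matches the current input suffix. Reaching q2 means `10` has been seen, and we stay there forever. Accept from q2.
        0   1  
>  q0   q0  q1 
   q1   q2  q1 
 * q2   q2  q2 
(> = start, * = accepting)

start=q0 accept=q2 q0-0->q0 q0-1->q1 q1-0->q2 q1-1->q1 q2-0->q2 q2-1->q2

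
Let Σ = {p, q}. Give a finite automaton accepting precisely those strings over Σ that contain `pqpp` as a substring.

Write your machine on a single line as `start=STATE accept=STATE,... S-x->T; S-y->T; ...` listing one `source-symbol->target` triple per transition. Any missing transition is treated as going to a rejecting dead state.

start=S0; accept=S4; S0-p->S1; S0-q->S0; S1-p->S1; S1-q->S2; S2-p->S3; S2-q->S0; S3-p->S4; S3-q->S2; S4-p->S4; S4-q->S4

Track how much of `pqpp` has been matched so far: state S0 is no progress, S4 is the absorbing accept state reached once `pqpp` has occurred. Intermediate states record partial matches; on a mismatch, fall back to the longest reusable overlap.
With 5 states:
        p   q  
>  S0   S1  S0 
   S1   S1  S2 
   S2   S3  S0 
   S3   S4  S2 
 * S4   S4  S4 
(> = start, * = accepting)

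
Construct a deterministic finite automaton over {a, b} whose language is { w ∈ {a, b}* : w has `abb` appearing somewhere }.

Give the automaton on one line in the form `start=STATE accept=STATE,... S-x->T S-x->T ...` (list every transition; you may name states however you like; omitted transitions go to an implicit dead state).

start=q0 accept=q3 q0-a->q1 q0-b->q0 q1-a->q1 q1-b->q2 q2-a->q1 q2-b->q3 q3-a->q3 q3-b->q3

Track how much of `abb` has been matched so far: state q0 is no progress, q3 is the absorbing accept state reached once `abb` has occurred. Intermediate states record partial matches; on a mismatch, fall back to the longest reusable overlap.
        a   b  
>  q0   q1  q0 
   q1   q1  q2 
   q2   q1  q3 
 * q3   q3  q3 
(> = start, * = accepting)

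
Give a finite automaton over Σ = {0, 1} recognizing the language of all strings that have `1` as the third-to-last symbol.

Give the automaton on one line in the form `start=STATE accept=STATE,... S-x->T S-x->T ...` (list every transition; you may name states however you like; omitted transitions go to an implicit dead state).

start=s0 accept=s11,s12,s13,s14 s0-0->s1 s0-1->s2 s1-0->s3 s1-1->s4 s2-0->s5 s2-1->s6 s3-0->s7 s3-1->s8 s4-0->s9 s4-1->s10 s5-0->s11 s5-1->s12 s6-0->s13 s6-1->s14 s7-0->s7 s7-1->s8 s8-0->s9 s8-1->s10 s9-0->s11 s9-1->s12 s10-0->s13 s10-1->s14 s11-0->s7 s11-1->s8 s12-0->s9 s12-1->s10 s13-0->s11 s13-1->s12 s14-0->s13 s14-1->s14

A DFA must remember the last 3 symbols (since which symbol is third-to-last isn't known until the input ends). Use one state per possible window of the last ≤3 symbols; accept from those whose window starts with `1`.
15 states suffice.
          0    1  
>  s0     s1   s2 
   s1     s3   s4 
   s2     s5   s6 
   s3     s7   s8 
   s4     s9  s10 
   s5    s11  s12 
   s6    s13  s14 
   s7     s7   s8 
   s8     s9  s10 
   s9    s11  s12 
   s10   s13  s14 
 * s11    s7   s8 
 * s12    s9  s10 
 * s13   s11  s12 
 * s14   s13  s14 
(> = start, * = accepting)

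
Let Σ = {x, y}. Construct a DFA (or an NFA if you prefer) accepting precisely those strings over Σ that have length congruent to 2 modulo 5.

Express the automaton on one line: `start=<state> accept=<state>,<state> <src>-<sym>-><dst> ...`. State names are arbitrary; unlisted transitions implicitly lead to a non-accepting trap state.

Only the length mod 5 matters, so use a 5-cycle: from any state, every input symbol moves to the next state, wrapping q4 back to q0. Mark q2 accepting.
5 states suffice.
        x   y  
>  q0   q1  q1 
   q1   q2  q2 
 * q2   q3  q3 
   q3   q4  q4 
   q4   q0  q0 
(> = start, * = accepting)

start=q0 accept=q2 q0-x->q1 q0-y->q1 q1-x->q2 q1-y->q2 q2-x->q3 q2-y->q3 q3-x->q4 q3-y->q4 q4-x->q0 q4-y->q0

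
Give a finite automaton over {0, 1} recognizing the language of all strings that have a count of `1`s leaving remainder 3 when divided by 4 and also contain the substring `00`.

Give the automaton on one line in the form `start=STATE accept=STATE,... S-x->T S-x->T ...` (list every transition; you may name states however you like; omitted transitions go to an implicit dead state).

Build one automaton per condition and run them in lockstep. The first has 4 states tracking the count of `1`s modulo 4; the second has 3 states tracking whether and how much of `00` has been seen. A product state is a pair (one from each), accepting exactly when both do.
With 12 states:
          0    1  
>  s0     s1   s2 
   s1     s3   s2 
   s2     s4   s5 
   s3     s3   s6 
   s4     s6   s5 
   s5     s7   s8 
   s6     s6   s9 
   s7     s9   s8 
   s8    s10   s0 
   s9     s9  s11 
   s10   s11   s0 
 * s11   s11   s3 
(> = start, * = accepting)

start=s0 accept=s11 s0-0->s1 s0-1->s2 s1-0->s3 s1-1->s2 s2-0->s4 s2-1->s5 s3-0->s3 s3-1->s6 s4-0->s6 s4-1->s5 s5-0->s7 s5-1->s8 s6-0->s6 s6-1->s9 s7-0->s9 s7-1->s8 s8-0->s10 s8-1->s0 s9-0->s9 s9-1->s11 s10-0->s11 s10-1->s0 s11-0->s11 s11-1->s3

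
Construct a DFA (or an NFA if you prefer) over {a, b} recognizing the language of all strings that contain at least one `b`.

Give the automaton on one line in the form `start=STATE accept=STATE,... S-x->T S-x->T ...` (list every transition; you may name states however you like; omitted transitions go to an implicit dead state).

start=s0 accept=s1,s2 s0-a->s0 s0-b->s1 s1-a->s1 s1-b->s2 s2-a->s2 s2-b->s2

Only the number of `b`s matters, and only up to 2. Make a chain s0 → s1 → s2 advanced by each `b` (with s2 absorbing); every other symbol self-loops. The accepting set is {s1, s2}.
With 3 states:
        a   b  
>  s0   s0  s1 
 * s1   s1  s2 
 * s2   s2  s2 
(> = start, * = accepting)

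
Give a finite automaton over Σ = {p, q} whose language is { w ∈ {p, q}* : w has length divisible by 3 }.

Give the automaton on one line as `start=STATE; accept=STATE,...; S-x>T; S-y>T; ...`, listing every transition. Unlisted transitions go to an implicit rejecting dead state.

Only the length mod 3 matters, so use a 3-cycle: from any state, every input symbol moves to the next state, wrapping C back to A. Mark A accepting.
A 3-state machine:
       p  q 
>* A   B  B 
   B   C  C 
   C   A  A 
(> = start, * = accepting)

start=A; accept=A; A-p>B; A-q>B; B-p>C; B-q>C; C-p>A; C-q>A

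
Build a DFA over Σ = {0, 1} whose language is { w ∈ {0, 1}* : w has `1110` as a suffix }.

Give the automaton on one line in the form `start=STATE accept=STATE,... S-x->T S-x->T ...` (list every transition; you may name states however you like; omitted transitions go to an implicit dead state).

Let each state record the length of the longest suffix of the input read so far that is also a prefix of `1110`. S1 means the last symbol is `1`; S2 means the last 2 symbols are `11`; S3 means the last 3 symbols are `111`; S4 means the last 4 symbols are `1110`. Accept only at S4, where the string currently ends in `1110`.
        0   1  
>  S0   S0  S1 
   S1   S0  S2 
   S2   S0  S3 
   S3   S4  S3 
 * S4   S0  S1 
(> = start, * = accepting)

start=S0 accept=S4 S0-0->S0 S0-1->S1 S1-0->S0 S1-1->S2 S2-0->S0 S2-1->S3 S3-0->S4 S3-1->S3 S4-0->S0 S4-1->S1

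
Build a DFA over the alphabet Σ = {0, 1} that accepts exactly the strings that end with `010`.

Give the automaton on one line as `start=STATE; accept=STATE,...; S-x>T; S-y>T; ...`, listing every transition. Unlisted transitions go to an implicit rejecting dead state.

Let each state record the length of the longest suffix of the input read so far that is also a prefix of `010`. s1 means the last symbol is `0`; s2 means the last 2 symbols are `01`; s3 means the last 3 symbols are `010`. Accept only at s3, where the string currently ends in `010`.
A 4-state machine:
        0   1  
>  s0   s1  s0 
   s1   s1  s2 
   s2   s3  s0 
 * s3   s1  s2 
(> = start, * = accepting)

start=s0; accept=s3; s0-0>s1; s0-1>s0; s1-0>s1; s1-1>s2; s2-0>s3; s2-1>s0; s3-0>s1; s3-1>s2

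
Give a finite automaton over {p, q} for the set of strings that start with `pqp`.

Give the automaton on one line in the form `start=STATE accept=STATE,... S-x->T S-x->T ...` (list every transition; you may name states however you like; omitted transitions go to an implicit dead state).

start=S0 accept=S3 S0-p->S1 S0-q->S4 S1-p->S4 S1-q->S2 S2-p->S3 S2-q->S4 S3-p->S3 S3-q->S3 S4-p->S4 S4-q->S4

Check the first 3 symbols one by one: S0 through S2 record how many have matched `pqp` so far; any wrong symbol goes to the dead state S4. After all 3 match we enter the accepting sink S3.
5 states suffice.
        p   q  
>  S0   S1  S4 
   S1   S4  S2 
   S2   S3  S4 
 * S3   S3  S3 
   S4   S4  S4 
(> = start, * = accepting)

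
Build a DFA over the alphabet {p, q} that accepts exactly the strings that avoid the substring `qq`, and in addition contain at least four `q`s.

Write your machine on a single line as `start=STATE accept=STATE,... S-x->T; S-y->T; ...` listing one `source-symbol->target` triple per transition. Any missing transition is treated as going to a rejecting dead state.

start=s0; accept=s8,s9; s0-p->s0; s0-q->s1; s1-p->s2; s1-q->s3; s2-p->s2; s2-q->s4; s3-p->s3; s3-q->s3; s4-p->s5; s4-q->s3; s5-p->s5; s5-q->s6; s6-p->s7; s6-q->s3; s7-p->s7; s7-q->s8; s8-p->s9; s8-q->s3; s9-p->s9; s9-q->s8

Handle the two conditions separately and then intersect. The first has 3 states tracking partial matches of the forbidden pattern `qq`; the second has 6 states tracking the count of `q`s, saturating at 5. A product state is a pair (one from each), accepting exactly when both do. Equivalent product states are then merged.
With 10 states:
        p   q  
>  s0   s0  s1 
   s1   s2  s3 
   s2   s2  s4 
   s3   s3  s3 
   s4   s5  s3 
   s5   s5  s6 
   s6   s7  s3 
   s7   s7  s8 
 * s8   s9  s3 
 * s9   s9  s8 
(> = start, * = accepting)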